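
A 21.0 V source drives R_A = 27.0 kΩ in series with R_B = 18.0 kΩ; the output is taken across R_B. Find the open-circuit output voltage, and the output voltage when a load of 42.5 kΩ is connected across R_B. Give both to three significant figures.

Unloaded: 8.40 V; loaded: 6.70 V

Open-circuit: V = 21.0 × 18.0/(27.0 + 18.0) = 8.40 V.
With the load, R_B becomes R_B‖R_L = 12.64 kΩ, so V = 21.0 × 12.64/39.64 = 6.70 V.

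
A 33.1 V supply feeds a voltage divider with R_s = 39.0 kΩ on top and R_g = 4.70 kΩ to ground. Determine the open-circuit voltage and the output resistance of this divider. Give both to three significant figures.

V_th is the open-circuit tap voltage: 33.1 × 4.70/(39.0 + 4.70) = 3.56 V.
With the supply zeroed, R_s and R_g appear in parallel from the tap: R_th = R_s‖R_g = (39.0 × 4.70)/43.70 = 4.19 kΩ.

V_th = 3.56 V, R_th = 4.19 kΩ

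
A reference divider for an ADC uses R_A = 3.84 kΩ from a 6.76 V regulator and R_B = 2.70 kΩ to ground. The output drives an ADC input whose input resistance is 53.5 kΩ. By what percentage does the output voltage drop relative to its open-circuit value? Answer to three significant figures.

2.88 %

The divider's output (Thévenin) resistance is R_A‖R_B = 1.585 kΩ.
Fractional drop under load = R_th/(R_th + R_L) = 1.585 / (1.585 + 53.5) = 0.02878.
So the output falls by 2.88 %.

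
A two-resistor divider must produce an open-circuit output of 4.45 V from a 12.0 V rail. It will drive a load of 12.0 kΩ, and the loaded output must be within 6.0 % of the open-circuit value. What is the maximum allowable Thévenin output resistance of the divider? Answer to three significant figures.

Loading drop = R_th/(R_th + R_L) ≤ 0.0600, so R_th ≤ R_L · ε/(1−ε) = 12.0 kΩ × 0.0600/0.9400 = 766 Ω.
(Any R1, R2 with R2/(R1+R2) = 0.371 and R1‖R2 ≤ 766 Ω will meet the spec.)

R_th ≤ 766 Ω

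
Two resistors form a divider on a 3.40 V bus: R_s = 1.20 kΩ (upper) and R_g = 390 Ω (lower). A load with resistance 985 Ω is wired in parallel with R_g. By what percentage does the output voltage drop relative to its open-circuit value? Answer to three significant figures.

The divider's output (Thévenin) resistance is R_s‖R_g = 294.3 Ω.
Fractional drop under load = R_th/(R_th + R_L) = 294.3 / (294.3 + 985) = 0.2301.
So the output falls by 23.0 %.

23.0 %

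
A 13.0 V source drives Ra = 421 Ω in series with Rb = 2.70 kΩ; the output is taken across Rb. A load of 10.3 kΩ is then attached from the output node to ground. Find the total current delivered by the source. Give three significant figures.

Rb‖R_L = 2139 Ω, so the source sees Ra + Rb‖R_L = 2560 Ω.
I = 13.0 V / 2560 Ω = 5.08 mA.

I ≈ 5.08 mA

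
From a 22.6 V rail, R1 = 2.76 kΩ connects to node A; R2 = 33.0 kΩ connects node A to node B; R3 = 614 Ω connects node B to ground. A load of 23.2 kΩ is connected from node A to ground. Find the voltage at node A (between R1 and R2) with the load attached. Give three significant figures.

Below node A the series string R2+R3 = 33610 Ω sits in parallel with the 23200 Ω load: 13730 Ω.
V_A = 22.6 × 13730/(2760 + 13730) = 18.8 V.

V ≈ 18.8 V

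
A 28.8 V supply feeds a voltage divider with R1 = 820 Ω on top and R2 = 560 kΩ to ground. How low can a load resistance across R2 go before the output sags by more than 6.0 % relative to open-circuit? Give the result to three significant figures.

R_L(min) ≈ 12.8 kΩ

Output resistance R_th = R1‖R2 = (820 × 560000)/560800 = 818.8 Ω.
The fractional drop is R_th/(R_th + R_L); requiring this ≤ 0.0600 gives R_L ≥ R_th(1/0.0600 − 1) = 818.8 × 15.67 = 12.8 kΩ.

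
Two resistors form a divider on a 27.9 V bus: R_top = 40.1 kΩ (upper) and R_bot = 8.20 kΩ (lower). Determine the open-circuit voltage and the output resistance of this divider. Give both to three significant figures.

V_th is the open-circuit tap voltage: 27.9 × 8.20/(40.1 + 8.20) = 4.74 V.
With the supply zeroed, R_top and R_bot appear in parallel from the tap: R_th = R_top‖R_bot = (40.1 × 8.20)/48.30 = 6.81 kΩ.

V_th = 4.74 V, R_th = 6.81 kΩ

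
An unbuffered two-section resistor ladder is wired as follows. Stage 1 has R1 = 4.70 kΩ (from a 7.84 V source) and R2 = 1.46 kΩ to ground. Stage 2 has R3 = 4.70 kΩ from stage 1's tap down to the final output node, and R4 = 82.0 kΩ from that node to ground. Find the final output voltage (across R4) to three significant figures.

V_out ≈ 1.74 V

Stage 2 presents R3+R4 = 86.70 kΩ as a load on stage 1's tap.
Stage 1's lower leg becomes R2‖(R3+R4) = 1.436 kΩ, so V_mid = 7.84 × 1.436/6.136 = 1.835 V.
Stage 2 is itself unloaded: V_out = V_mid × R4/(R3+R4) = 1.835 × 82.0/86.70 = 1.74 V.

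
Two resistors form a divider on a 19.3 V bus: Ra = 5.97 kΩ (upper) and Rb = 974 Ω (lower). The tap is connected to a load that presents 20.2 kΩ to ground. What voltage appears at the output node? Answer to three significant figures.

V_out ≈ 2.60 V

The load sits in parallel with Rb: Rb‖R_L = (974 × 20200) / (974 + 20200) = 929.2 Ω.
V_out = 19.3 × 929.2 / (5970 + 929.2) = 19.3 × 929.2/6899 = 2.60 V.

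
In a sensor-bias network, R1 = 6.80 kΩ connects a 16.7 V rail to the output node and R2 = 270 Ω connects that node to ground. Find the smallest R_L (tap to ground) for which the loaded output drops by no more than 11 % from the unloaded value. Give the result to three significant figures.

R_L(min) ≈ 2.10 kΩ

Output resistance R_th = R1‖R2 = (6800 × 270)/7070 = 259.7 Ω.
The fractional drop is R_th/(R_th + R_L); requiring this ≤ 0.110 gives R_L ≥ R_th(1/0.110 − 1) = 259.7 × 8.091 = 2.10 kΩ.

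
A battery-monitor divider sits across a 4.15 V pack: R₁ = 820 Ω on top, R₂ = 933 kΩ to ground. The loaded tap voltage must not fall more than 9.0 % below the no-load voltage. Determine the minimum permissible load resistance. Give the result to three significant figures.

R_L(min) ≈ 8.28 kΩ

Output resistance R_th = R₁‖R₂ = (820 × 933000)/933800 = 819.3 Ω.
The fractional drop is R_th/(R_th + R_L); requiring this ≤ 0.0900 gives R_L ≥ R_th(1/0.0900 − 1) = 819.3 × 10.11 = 8.28 kΩ.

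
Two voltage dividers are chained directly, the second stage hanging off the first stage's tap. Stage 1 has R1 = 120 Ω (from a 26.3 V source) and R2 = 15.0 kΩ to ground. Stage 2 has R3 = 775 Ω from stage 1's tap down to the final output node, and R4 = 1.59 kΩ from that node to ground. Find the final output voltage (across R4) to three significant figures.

V_out ≈ 16.7 V

Stage 2 presents R3+R4 = 2365 Ω as a load on stage 1's tap.
Stage 1's lower leg becomes R2‖(R3+R4) = 2043 Ω, so V_mid = 26.3 × 2043/2163 = 24.84 V.
Stage 2 is itself unloaded: V_out = V_mid × R4/(R3+R4) = 24.84 × 1590/2365 = 16.7 V.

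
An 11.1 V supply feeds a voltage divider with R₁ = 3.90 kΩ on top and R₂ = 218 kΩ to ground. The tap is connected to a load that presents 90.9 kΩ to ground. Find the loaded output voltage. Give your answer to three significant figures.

V_out ≈ 10.5 V

The load sits in parallel with R₂: R₂‖R_L = (218 × 90.9) / (218 + 90.9) = 64.15 kΩ.
V_out = 11.1 × 64.15 / (3.90 + 64.15) = 11.1 × 64.15/68.05 = 10.5 V.
(Unloaded it would have been 10.9 V.)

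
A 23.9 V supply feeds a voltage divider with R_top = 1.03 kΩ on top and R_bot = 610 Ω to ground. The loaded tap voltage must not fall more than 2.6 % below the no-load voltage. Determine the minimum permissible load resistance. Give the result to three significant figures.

R_L(min) ≈ 14.4 kΩ

Output resistance R_th = R_top‖R_bot = (1030 × 610)/1640 = 383.1 Ω.
The fractional drop is R_th/(R_th + R_L); requiring this ≤ 0.0260 gives R_L ≥ R_th(1/0.0260 − 1) = 383.1 × 37.46 = 14.4 kΩ.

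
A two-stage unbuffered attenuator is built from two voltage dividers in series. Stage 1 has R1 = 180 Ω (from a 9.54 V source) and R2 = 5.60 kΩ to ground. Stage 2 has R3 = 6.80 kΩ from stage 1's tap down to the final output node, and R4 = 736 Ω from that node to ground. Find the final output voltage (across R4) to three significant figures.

Stage 2 presents R3+R4 = 7536 Ω as a load on stage 1's tap.
Stage 1's lower leg becomes R2‖(R3+R4) = 3213 Ω, so V_mid = 9.54 × 3213/3393 = 9.034 V.
Stage 2 is itself unloaded: V_out = V_mid × R4/(R3+R4) = 9.034 × 736/7536 = 0.882 V.

V_out ≈ 0.882 V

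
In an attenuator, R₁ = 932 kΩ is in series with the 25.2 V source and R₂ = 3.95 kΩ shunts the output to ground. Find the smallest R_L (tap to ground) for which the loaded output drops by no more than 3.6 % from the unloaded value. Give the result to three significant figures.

Output resistance R_th = R₁‖R₂ = (932 × 3.95)/936.0 = 3.933 kΩ.
The fractional drop is R_th/(R_th + R_L); requiring this ≤ 0.0360 gives R_L ≥ R_th(1/0.0360 − 1) = 3.933 × 26.78 = 105 kΩ.

R_L(min) ≈ 105 kΩ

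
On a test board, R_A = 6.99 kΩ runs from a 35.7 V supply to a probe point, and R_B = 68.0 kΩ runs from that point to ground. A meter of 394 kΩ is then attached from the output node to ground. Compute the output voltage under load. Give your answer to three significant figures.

V_out ≈ 31.9 V

The load sits in parallel with R_B: R_B‖R_L = (68.0 × 394) / (68.0 + 394) = 57.99 kΩ.
V_out = 35.7 × 57.99 / (6.99 + 57.99) = 35.7 × 57.99/64.98 = 31.9 V.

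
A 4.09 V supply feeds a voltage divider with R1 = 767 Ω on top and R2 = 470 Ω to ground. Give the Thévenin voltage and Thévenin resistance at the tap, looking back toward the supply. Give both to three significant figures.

V_th is the open-circuit tap voltage: 4.09 × 470/(767 + 470) = 1.55 V.
With the supply zeroed, R1 and R2 appear in parallel from the tap: R_th = R1‖R2 = (767 × 470)/1237 = 291 Ω.

V_th = 1.55 V, R_th = 291 Ω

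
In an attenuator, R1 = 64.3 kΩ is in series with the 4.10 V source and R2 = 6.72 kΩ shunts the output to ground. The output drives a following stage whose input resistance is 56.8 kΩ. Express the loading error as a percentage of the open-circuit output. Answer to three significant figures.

Unloaded V = 4.10 × 6.72/71.02 = 0.38795 V.
Loaded: R2‖R_L = 6.009 kΩ, giving V = 4.10 × 6.009/70.31 = 0.35041 V.
Drop = (0.38795 − 0.35041) / 0.38795 = 9.68 %.

9.68 %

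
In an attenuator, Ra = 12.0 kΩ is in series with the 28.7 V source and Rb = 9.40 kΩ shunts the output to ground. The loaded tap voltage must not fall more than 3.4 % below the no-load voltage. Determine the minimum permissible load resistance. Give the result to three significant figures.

Output resistance R_th = Ra‖Rb = (12.0 × 9.40)/21.40 = 5.271 kΩ.
The fractional drop is R_th/(R_th + R_L); requiring this ≤ 0.0340 gives R_L ≥ R_th(1/0.0340 − 1) = 5.271 × 28.41 = 150 kΩ.

R_L(min) ≈ 150 kΩ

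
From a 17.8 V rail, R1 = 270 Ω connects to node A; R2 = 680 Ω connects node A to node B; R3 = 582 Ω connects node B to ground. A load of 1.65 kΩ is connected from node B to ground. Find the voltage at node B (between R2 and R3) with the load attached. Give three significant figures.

At node B, R3 is in parallel with the load: R3‖R_L = 430.2 Ω.
Below node A the resistance is R2 + (R3‖R_L) = 1110 Ω, so V_A = 17.8 × 1110/1380 = 14.32 V.
Then V_B = V_A × (R3‖R_L)/(R2 + R3‖R_L) = 14.32 × 430.2/1110 = 5.55 V.

V ≈ 5.55 V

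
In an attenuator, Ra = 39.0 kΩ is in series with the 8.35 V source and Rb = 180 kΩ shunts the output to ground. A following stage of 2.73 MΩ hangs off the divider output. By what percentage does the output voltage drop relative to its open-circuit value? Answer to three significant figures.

1.16 %

The divider's output (Thévenin) resistance is Ra‖Rb = 32.05 kΩ.
Fractional drop under load = R_th/(R_th + R_L) = 32.05 / (32.05 + 2730) = 0.01161.
So the output falls by 1.16 %.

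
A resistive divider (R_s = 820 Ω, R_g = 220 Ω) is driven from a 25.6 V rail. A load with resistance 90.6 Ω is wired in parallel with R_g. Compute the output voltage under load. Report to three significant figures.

V_out ≈ 1.86 V

The load sits in parallel with R_g: R_g‖R_L = (220 × 90.6) / (220 + 90.6) = 64.17 Ω.
V_out = 25.6 × 64.17 / (820 + 64.17) = 25.6 × 64.17/884.2 = 1.86 V.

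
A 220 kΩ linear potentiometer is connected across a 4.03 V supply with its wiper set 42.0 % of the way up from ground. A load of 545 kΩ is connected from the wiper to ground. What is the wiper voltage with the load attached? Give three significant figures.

V ≈ 1.54 V

The wiper splits the pot into (1−α)R = 127.6 kΩ above and αR = 92.40 kΩ below.
Lower section ‖ load = 79.01 kΩ.
V_wiper = 4.03 × 79.01/(127.6 + 79.01) = 1.54 V.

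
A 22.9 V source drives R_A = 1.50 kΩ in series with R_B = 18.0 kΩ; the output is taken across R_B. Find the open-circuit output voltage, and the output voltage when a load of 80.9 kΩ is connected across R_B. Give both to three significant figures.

Unloaded: 21.1 V; loaded: 20.8 V

Open-circuit: V = 22.9 × 18.0/(1.50 + 18.0) = 21.1 V.
With the load, R_B becomes R_B‖R_L = 14.72 kΩ, so V = 22.9 × 14.72/16.22 = 20.8 V.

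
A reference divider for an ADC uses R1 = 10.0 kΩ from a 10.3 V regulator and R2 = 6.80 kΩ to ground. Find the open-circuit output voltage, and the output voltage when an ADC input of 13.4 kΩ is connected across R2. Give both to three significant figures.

Unloaded: 4.17 V; loaded: 3.20 V

Open-circuit: V = 10.3 × 6.80/(10.0 + 6.80) = 4.17 V.
With the load, R2 becomes R2‖R_L = 4.511 kΩ, so V = 10.3 × 4.511/14.51 = 3.20 V.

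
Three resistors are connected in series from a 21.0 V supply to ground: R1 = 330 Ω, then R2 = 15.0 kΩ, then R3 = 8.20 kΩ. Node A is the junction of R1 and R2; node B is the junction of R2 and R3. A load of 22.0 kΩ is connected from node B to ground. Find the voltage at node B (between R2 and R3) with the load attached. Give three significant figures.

At node B, R3 is in parallel with the load: R3‖R_L = 5974 Ω.
Below node A the resistance is R2 + (R3‖R_L) = 20970 Ω, so V_A = 21.0 × 20970/21300 = 20.67 V.
Then V_B = V_A × (R3‖R_L)/(R2 + R3‖R_L) = 20.67 × 5974/20970 = 5.89 V.

V ≈ 5.89 V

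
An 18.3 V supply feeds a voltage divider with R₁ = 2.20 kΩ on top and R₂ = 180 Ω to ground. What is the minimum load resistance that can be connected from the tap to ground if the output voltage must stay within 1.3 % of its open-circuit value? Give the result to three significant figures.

Output resistance R_th = R₁‖R₂ = (2200 × 180)/2380 = 166.4 Ω.
The fractional drop is R_th/(R_th + R_L); requiring this ≤ 0.0130 gives R_L ≥ R_th(1/0.0130 − 1) = 166.4 × 75.92 = 12.6 kΩ.

R_L(min) ≈ 12.6 kΩ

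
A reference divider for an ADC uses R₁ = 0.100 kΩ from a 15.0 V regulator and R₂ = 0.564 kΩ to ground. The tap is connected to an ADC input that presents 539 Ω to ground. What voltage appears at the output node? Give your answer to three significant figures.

The load sits in parallel with R₂: R₂‖R_L = (564 × 539) / (564 + 539) = 275.6 Ω.
V_out = 15.0 × 275.6 / (100 + 275.6) = 15.0 × 275.6/375.6 = 11.0 V.

V_out ≈ 11.0 V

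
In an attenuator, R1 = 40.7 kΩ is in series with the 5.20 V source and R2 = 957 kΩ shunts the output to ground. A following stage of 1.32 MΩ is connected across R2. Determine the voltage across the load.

V_out ≈ 4.84 V

The load sits in parallel with R2: R2‖R_L = (957 × 1320) / (957 + 1320) = 554.8 kΩ.
V_out = 5.20 × 554.8 / (40.7 + 554.8) = 5.20 × 554.8/595.5 = 4.84 V.
(Unloaded it would have been 4.99 V.)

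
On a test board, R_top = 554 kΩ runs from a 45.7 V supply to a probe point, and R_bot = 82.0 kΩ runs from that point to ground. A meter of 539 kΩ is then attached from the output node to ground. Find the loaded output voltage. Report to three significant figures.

The load sits in parallel with R_bot: R_bot‖R_L = (82.0 × 539) / (82.0 + 539) = 71.17 kΩ.
V_out = 45.7 × 71.17 / (554 + 71.17) = 45.7 × 71.17/625.2 = 5.20 V.

V_out ≈ 5.20 V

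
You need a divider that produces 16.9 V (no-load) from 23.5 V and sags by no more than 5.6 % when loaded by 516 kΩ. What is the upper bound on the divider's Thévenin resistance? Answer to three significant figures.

Loading drop = R_th/(R_th + R_L) ≤ 0.0560, so R_th ≤ R_L · ε/(1−ε) = 516 kΩ × 0.0560/0.9440 = 30.6 kΩ.

R_th ≤ 30.6 kΩ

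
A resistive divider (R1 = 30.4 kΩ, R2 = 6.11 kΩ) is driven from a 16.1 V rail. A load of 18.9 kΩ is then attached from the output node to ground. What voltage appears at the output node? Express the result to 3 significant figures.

The load sits in parallel with R2: R2‖R_L = (6.11 × 18.9) / (6.11 + 18.9) = 4.617 kΩ.
V_out = 16.1 × 4.617 / (30.4 + 4.617) = 16.1 × 4.617/35.02 = 2.12 V.

V_out ≈ 2.12 V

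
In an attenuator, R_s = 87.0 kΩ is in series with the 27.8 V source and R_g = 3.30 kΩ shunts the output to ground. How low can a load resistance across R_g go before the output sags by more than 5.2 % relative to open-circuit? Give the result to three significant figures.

Output resistance R_th = R_s‖R_g = (87.0 × 3.30)/90.30 = 3.179 kΩ.
The fractional drop is R_th/(R_th + R_L); requiring this ≤ 0.0520 gives R_L ≥ R_th(1/0.0520 − 1) = 3.179 × 18.23 = 58.0 kΩ.

R_L(min) ≈ 58.0 kΩ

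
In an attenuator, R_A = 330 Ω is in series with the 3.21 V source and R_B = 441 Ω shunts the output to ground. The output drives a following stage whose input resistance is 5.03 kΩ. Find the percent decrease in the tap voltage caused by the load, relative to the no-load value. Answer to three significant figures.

3.62 %

The divider's output (Thévenin) resistance is R_A‖R_B = 188.8 Ω.
Fractional drop under load = R_th/(R_th + R_L) = 188.8 / (188.8 + 5030) = 0.03617.
So the output falls by 3.62 %.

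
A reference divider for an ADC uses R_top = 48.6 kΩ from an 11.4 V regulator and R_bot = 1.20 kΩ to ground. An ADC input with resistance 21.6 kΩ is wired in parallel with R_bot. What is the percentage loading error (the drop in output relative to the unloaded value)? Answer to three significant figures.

5.14 %

The divider's output (Thévenin) resistance is R_top‖R_bot = 1.171 kΩ.
Fractional drop under load = R_th/(R_th + R_L) = 1.171 / (1.171 + 21.6) = 0.05143.
So the output falls by 5.14 %.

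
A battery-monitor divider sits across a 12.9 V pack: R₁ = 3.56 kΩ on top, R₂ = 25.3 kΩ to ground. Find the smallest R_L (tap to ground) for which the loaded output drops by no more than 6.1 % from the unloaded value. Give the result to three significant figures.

Output resistance R_th = R₁‖R₂ = (3.56 × 25.3)/28.86 = 3.121 kΩ.
The fractional drop is R_th/(R_th + R_L); requiring this ≤ 0.0610 gives R_L ≥ R_th(1/0.0610 − 1) = 3.121 × 15.39 = 48.0 kΩ.

R_L(min) ≈ 48.0 kΩ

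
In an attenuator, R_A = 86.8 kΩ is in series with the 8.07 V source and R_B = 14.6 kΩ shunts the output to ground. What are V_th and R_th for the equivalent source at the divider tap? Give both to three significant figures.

V_th = 1.16 V, R_th = 12.5 kΩ

V_th is the open-circuit tap voltage: 8.07 × 14.6/(86.8 + 14.6) = 1.16 V.
With the supply zeroed, R_A and R_B appear in parallel from the tap: R_th = R_A‖R_B = (86.8 × 14.6)/101.4 = 12.5 kΩ.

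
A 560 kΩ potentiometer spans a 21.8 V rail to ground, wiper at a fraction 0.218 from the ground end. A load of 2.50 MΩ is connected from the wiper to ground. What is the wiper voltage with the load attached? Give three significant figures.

The wiper splits the pot into (1−α)R = 437.9 kΩ above and αR = 122.1 kΩ below.
Lower section ‖ load = 116.4 kΩ.
V_wiper = 21.8 × 116.4/(437.9 + 116.4) = 4.58 V.

V ≈ 4.58 V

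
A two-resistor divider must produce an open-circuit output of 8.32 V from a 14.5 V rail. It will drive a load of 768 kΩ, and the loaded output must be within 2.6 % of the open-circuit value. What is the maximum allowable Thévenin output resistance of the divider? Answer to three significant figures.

R_th ≤ 20.5 kΩ

Loading drop = R_th/(R_th + R_L) ≤ 0.0260, so R_th ≤ R_L · ε/(1−ε) = 768 kΩ × 0.0260/0.9740 = 20.5 kΩ.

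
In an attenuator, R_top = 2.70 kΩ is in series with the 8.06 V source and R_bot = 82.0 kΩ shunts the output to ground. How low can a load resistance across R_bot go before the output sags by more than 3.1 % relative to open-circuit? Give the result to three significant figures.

Output resistance R_th = R_top‖R_bot = (2.70 × 82.0)/84.70 = 2.614 kΩ.
The fractional drop is R_th/(R_th + R_L); requiring this ≤ 0.0310 gives R_L ≥ R_th(1/0.0310 − 1) = 2.614 × 31.26 = 81.7 kΩ.

R_L(min) ≈ 81.7 kΩ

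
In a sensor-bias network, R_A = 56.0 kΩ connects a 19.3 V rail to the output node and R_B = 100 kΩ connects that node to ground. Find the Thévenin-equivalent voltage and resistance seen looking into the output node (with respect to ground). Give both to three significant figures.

V_th is the open-circuit tap voltage: 19.3 × 100/(56.0 + 100) = 12.4 V.
With the supply zeroed, R_A and R_B appear in parallel from the tap: R_th = R_A‖R_B = (56.0 × 100)/156.0 = 35.9 kΩ.

V_th = 12.4 V, R_th = 35.9 kΩ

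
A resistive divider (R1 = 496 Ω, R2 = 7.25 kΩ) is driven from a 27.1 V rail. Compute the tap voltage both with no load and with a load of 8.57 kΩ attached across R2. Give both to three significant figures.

Unloaded: 25.4 V; loaded: 24.1 V

Open-circuit: V = 27.1 × 7250/(496 + 7250) = 25.4 V.
With the load, R2 becomes R2‖R_L = 3927 Ω, so V = 27.1 × 3927/4423 = 24.1 V.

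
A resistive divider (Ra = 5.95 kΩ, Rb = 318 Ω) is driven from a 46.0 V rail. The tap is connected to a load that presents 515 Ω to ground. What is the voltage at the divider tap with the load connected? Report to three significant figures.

The load sits in parallel with Rb: Rb‖R_L = (318 × 515) / (318 + 515) = 196.6 Ω.
V_out = 46.0 × 196.6 / (5950 + 196.6) = 46.0 × 196.6/6147 = 1.47 V.
(Unloaded it would have been 2.33 V.)

V_out ≈ 1.47 V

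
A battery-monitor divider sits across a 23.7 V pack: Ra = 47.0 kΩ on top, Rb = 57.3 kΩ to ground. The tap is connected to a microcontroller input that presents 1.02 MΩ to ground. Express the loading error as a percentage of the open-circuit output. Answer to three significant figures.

The divider's output (Thévenin) resistance is Ra‖Rb = 25.82 kΩ.
Fractional drop under load = R_th/(R_th + R_L) = 25.82 / (25.82 + 1020) = 0.02469.
So the output falls by 2.47 %.

2.47 %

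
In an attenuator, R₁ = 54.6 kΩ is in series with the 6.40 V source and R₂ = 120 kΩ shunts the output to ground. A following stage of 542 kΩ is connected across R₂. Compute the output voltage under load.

V_out ≈ 4.11 V

The load sits in parallel with R₂: R₂‖R_L = (120 × 542) / (120 + 542) = 98.25 kΩ.
V_out = 6.40 × 98.25 / (54.6 + 98.25) = 6.40 × 98.25/152.8 = 4.11 V.
(Unloaded it would have been 4.40 V.)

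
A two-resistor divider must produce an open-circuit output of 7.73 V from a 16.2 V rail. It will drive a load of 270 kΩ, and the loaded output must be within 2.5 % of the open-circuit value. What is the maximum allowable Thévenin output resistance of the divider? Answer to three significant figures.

R_th ≤ 6.92 kΩ

Loading drop = R_th/(R_th + R_L) ≤ 0.0250, so R_th ≤ R_L · ε/(1−ε) = 270 kΩ × 0.0250/0.9750 = 6.92 kΩ.
(Any R1, R2 with R2/(R1+R2) = 0.477 and R1‖R2 ≤ 6.92 kΩ will meet the spec.)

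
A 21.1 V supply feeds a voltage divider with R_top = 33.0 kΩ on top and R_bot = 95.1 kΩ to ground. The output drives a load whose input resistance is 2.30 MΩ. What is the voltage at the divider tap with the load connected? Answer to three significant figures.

The load sits in parallel with R_bot: R_bot‖R_L = (95.1 × 2300) / (95.1 + 2300) = 91.32 kΩ.
V_out = 21.1 × 91.32 / (33.0 + 91.32) = 21.1 × 91.32/124.3 = 15.5 V.

V_out ≈ 15.5 V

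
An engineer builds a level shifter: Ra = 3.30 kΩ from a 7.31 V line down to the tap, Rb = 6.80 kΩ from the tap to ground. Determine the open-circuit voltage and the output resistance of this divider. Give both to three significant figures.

V_th is the open-circuit tap voltage: 7.31 × 6.80/(3.30 + 6.80) = 4.92 V.
With the supply zeroed, Ra and Rb appear in parallel from the tap: R_th = Ra‖Rb = (3.30 × 6.80)/10.10 = 2.22 kΩ.

V_th = 4.92 V, R_th = 2.22 kΩ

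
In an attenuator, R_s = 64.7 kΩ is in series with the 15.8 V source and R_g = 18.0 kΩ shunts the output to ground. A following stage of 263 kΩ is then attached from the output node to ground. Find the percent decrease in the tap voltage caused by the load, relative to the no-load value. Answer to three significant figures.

The divider's output (Thévenin) resistance is R_s‖R_g = 14.08 kΩ.
Fractional drop under load = R_th/(R_th + R_L) = 14.08 / (14.08 + 263) = 0.05082.
So the output falls by 5.08 %.

5.08 %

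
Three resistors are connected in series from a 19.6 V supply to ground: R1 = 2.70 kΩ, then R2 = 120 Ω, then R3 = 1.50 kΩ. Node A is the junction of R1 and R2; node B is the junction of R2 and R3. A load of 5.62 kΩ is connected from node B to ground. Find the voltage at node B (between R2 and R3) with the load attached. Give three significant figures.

At node B, R3 is in parallel with the load: R3‖R_L = 1184 Ω.
Below node A the resistance is R2 + (R3‖R_L) = 1304 Ω, so V_A = 19.6 × 1304/4004 = 6.383 V.
Then V_B = V_A × (R3‖R_L)/(R2 + R3‖R_L) = 6.383 × 1184/1304 = 5.80 V.

V ≈ 5.80 V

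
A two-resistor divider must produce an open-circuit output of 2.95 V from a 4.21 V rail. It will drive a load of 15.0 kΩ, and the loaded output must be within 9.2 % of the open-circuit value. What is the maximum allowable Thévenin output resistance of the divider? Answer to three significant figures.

R_th ≤ 1.52 kΩ

Loading drop = R_th/(R_th + R_L) ≤ 0.0920, so R_th ≤ R_L · ε/(1−ε) = 15.0 kΩ × 0.0920/0.9080 = 1.52 kΩ.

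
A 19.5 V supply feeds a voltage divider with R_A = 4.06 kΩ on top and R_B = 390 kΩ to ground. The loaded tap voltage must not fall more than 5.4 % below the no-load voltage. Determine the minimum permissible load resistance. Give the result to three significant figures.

Output resistance R_th = R_A‖R_B = (4.06 × 390)/394.1 = 4.018 kΩ.
The fractional drop is R_th/(R_th + R_L); requiring this ≤ 0.0540 gives R_L ≥ R_th(1/0.0540 − 1) = 4.018 × 17.52 = 70.4 kΩ.

R_L(min) ≈ 70.4 kΩ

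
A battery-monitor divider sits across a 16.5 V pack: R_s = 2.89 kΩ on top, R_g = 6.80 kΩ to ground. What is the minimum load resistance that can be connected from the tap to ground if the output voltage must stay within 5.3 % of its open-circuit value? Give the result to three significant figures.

R_L(min) ≈ 36.2 kΩ

Output resistance R_th = R_s‖R_g = (2.89 × 6.80)/9.690 = 2.028 kΩ.
The fractional drop is R_th/(R_th + R_L); requiring this ≤ 0.0530 gives R_L ≥ R_th(1/0.0530 − 1) = 2.028 × 17.87 = 36.2 kΩ.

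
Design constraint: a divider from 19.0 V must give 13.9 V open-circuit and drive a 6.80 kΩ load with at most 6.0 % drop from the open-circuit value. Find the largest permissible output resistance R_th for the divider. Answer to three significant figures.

Loading drop = R_th/(R_th + R_L) ≤ 0.0600, so R_th ≤ R_L · ε/(1−ε) = 6.80 kΩ × 0.0600/0.9400 = 434 Ω.

R_th ≤ 434 Ω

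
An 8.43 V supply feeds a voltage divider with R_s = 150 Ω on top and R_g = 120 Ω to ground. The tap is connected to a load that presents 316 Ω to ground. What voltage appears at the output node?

V_out ≈ 3.09 V

The load sits in parallel with R_g: R_g‖R_L = (120 × 316) / (120 + 316) = 86.97 Ω.
V_out = 8.43 × 86.97 / (150 + 86.97) = 8.43 × 86.97/237.0 = 3.09 V.
(Unloaded it would have been 3.75 V.)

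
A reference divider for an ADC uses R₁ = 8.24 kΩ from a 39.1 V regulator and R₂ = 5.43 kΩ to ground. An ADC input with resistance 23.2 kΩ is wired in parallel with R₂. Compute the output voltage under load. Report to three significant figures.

The load sits in parallel with R₂: R₂‖R_L = (5.43 × 23.2) / (5.43 + 23.2) = 4.400 kΩ.
V_out = 39.1 × 4.400 / (8.24 + 4.400) = 39.1 × 4.400/12.64 = 13.6 V.

V_out ≈ 13.6 V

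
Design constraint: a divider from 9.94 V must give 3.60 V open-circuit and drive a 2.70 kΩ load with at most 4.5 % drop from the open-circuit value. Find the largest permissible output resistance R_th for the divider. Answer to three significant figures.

R_th ≤ 127 Ω

Loading drop = R_th/(R_th + R_L) ≤ 0.0450, so R_th ≤ R_L · ε/(1−ε) = 2.70 kΩ × 0.0450/0.9550 = 127 Ω.
(Any R1, R2 with R2/(R1+R2) = 0.362 and R1‖R2 ≤ 127 Ω will meet the spec.)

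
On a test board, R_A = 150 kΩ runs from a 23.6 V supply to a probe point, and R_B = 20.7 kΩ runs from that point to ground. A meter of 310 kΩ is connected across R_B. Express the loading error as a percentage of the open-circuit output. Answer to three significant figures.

The divider's output (Thévenin) resistance is R_A‖R_B = 18.19 kΩ.
Fractional drop under load = R_th/(R_th + R_L) = 18.19 / (18.19 + 310) = 0.05542.
So the output falls by 5.54 %.

5.54 %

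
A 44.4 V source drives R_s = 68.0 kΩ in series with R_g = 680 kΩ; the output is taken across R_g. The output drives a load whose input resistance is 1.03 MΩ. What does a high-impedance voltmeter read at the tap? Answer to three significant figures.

V_out ≈ 38.1 V

The load sits in parallel with R_g: R_g‖R_L = (680 × 1030) / (680 + 1030) = 409.6 kΩ.
V_out = 44.4 × 409.6 / (68.0 + 409.6) = 44.4 × 409.6/477.6 = 38.1 V.
(Unloaded it would have been 40.4 V.)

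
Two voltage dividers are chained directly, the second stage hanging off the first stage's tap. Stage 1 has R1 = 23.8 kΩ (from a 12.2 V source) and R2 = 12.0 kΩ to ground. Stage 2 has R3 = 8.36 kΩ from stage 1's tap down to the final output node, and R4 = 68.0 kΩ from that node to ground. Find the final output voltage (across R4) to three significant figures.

V_out ≈ 3.30 V

Stage 2 presents R3+R4 = 76.36 kΩ as a load on stage 1's tap.
Stage 1's lower leg becomes R2‖(R3+R4) = 10.37 kΩ, so V_mid = 12.2 × 10.37/34.17 = 3.703 V.
Stage 2 is itself unloaded: V_out = V_mid × R4/(R3+R4) = 3.703 × 68.0/76.36 = 3.30 V.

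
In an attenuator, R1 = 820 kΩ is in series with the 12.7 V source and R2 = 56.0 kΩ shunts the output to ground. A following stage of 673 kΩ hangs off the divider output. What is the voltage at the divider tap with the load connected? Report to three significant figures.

V_out ≈ 0.753 V

The load sits in parallel with R2: R2‖R_L = (56.0 × 673) / (56.0 + 673) = 51.70 kΩ.
V_out = 12.7 × 51.70 / (820 + 51.70) = 12.7 × 51.70/871.7 = 0.753 V.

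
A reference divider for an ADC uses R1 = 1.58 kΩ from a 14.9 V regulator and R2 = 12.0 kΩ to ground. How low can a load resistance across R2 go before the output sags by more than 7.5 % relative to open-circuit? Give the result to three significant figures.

R_L(min) ≈ 17.2 kΩ

Output resistance R_th = R1‖R2 = (1.58 × 12.0)/13.58 = 1.396 kΩ.
The fractional drop is R_th/(R_th + R_L); requiring this ≤ 0.0750 gives R_L ≥ R_th(1/0.0750 − 1) = 1.396 × 12.33 = 17.2 kΩ.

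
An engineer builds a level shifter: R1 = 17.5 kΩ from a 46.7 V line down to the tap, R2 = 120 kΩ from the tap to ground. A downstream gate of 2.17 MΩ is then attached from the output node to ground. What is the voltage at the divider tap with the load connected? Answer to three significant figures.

V_out ≈ 40.5 V

The load sits in parallel with R2: R2‖R_L = (120 × 2170) / (120 + 2170) = 113.7 kΩ.
V_out = 46.7 × 113.7 / (17.5 + 113.7) = 46.7 × 113.7/131.2 = 40.5 V.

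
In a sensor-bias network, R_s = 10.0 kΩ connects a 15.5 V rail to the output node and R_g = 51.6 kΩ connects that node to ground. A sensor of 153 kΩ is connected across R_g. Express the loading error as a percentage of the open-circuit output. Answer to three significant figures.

5.19 %

The divider's output (Thévenin) resistance is R_s‖R_g = 8.377 kΩ.
Fractional drop under load = R_th/(R_th + R_L) = 8.377 / (8.377 + 153) = 0.05191.
So the output falls by 5.19 %.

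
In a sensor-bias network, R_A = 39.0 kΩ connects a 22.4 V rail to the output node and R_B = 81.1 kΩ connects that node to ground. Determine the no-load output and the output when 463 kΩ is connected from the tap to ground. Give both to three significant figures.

Open-circuit: V = 22.4 × 81.1/(39.0 + 81.1) = 15.1 V.
With the load, R_B becomes R_B‖R_L = 69.01 kΩ, so V = 22.4 × 69.01/108.0 = 14.3 V.

Unloaded: 15.1 V; loaded: 14.3 V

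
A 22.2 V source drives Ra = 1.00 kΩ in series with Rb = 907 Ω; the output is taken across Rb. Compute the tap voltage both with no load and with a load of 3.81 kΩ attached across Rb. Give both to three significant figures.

Unloaded: 10.6 V; loaded: 9.39 V

Open-circuit: V = 22.2 × 907/(1000 + 907) = 10.6 V.
With the load, Rb becomes Rb‖R_L = 732.6 Ω, so V = 22.2 × 732.6/1733 = 9.39 V.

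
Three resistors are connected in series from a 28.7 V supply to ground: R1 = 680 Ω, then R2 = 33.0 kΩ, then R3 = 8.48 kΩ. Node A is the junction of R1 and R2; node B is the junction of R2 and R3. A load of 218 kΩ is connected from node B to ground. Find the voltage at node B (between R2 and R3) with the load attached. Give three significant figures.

At node B, R3 is in parallel with the load: R3‖R_L = 8162 Ω.
Below node A the resistance is R2 + (R3‖R_L) = 41160 Ω, so V_A = 28.7 × 41160/41840 = 28.23 V.
Then V_B = V_A × (R3‖R_L)/(R2 + R3‖R_L) = 28.23 × 8162/41160 = 5.60 V.

V ≈ 5.60 V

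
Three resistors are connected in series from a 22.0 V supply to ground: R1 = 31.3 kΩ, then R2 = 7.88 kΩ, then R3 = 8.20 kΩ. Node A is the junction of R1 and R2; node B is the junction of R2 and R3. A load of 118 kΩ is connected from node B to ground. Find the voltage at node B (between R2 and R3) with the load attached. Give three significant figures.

At node B, R3 is in parallel with the load: R3‖R_L = 7.667 kΩ.
Below node A the resistance is R2 + (R3‖R_L) = 15.55 kΩ, so V_A = 22.0 × 15.55/46.85 = 7.301 V.
Then V_B = V_A × (R3‖R_L)/(R2 + R3‖R_L) = 7.301 × 7.667/15.55 = 3.60 V.

V ≈ 3.60 V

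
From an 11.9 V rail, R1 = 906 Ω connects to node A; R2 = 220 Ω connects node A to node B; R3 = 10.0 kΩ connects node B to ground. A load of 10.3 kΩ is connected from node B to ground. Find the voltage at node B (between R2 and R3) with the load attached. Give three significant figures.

At node B, R3 is in parallel with the load: R3‖R_L = 5074 Ω.
Below node A the resistance is R2 + (R3‖R_L) = 5294 Ω, so V_A = 11.9 × 5294/6200 = 10.16 V.
Then V_B = V_A × (R3‖R_L)/(R2 + R3‖R_L) = 10.16 × 5074/5294 = 9.74 V.

V ≈ 9.74 V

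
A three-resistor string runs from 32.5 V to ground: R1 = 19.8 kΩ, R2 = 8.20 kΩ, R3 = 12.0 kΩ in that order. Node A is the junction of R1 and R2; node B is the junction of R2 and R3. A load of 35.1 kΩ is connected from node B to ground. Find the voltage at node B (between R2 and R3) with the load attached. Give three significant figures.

V ≈ 7.87 V

At node B, R3 is in parallel with the load: R3‖R_L = 8.943 kΩ.
Below node A the resistance is R2 + (R3‖R_L) = 17.14 kΩ, so V_A = 32.5 × 17.14/36.94 = 15.08 V.
Then V_B = V_A × (R3‖R_L)/(R2 + R3‖R_L) = 15.08 × 8.943/17.14 = 7.87 V.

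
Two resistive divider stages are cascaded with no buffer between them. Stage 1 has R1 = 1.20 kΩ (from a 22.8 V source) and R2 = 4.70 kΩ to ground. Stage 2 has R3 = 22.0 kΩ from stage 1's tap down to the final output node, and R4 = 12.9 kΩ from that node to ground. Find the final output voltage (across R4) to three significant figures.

V_out ≈ 6.53 V

Stage 2 presents R3+R4 = 34.90 kΩ as a load on stage 1's tap.
Stage 1's lower leg becomes R2‖(R3+R4) = 4.142 kΩ, so V_mid = 22.8 × 4.142/5.342 = 17.68 V.
Stage 2 is itself unloaded: V_out = V_mid × R4/(R3+R4) = 17.68 × 12.9/34.90 = 6.53 V.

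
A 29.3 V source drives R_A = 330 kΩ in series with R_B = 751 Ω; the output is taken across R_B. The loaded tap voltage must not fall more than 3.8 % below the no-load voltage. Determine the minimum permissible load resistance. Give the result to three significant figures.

R_L(min) ≈ 19.0 kΩ

Output resistance R_th = R_A‖R_B = (330000 × 751)/330800 = 749.3 Ω.
The fractional drop is R_th/(R_th + R_L); requiring this ≤ 0.0380 gives R_L ≥ R_th(1/0.0380 − 1) = 749.3 × 25.32 = 19.0 kΩ.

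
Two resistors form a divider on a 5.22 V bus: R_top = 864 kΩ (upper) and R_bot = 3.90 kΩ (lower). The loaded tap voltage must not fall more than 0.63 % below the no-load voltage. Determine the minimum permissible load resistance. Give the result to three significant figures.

Output resistance R_th = R_top‖R_bot = (864 × 3.90)/867.9 = 3.882 kΩ.
The fractional drop is R_th/(R_th + R_L); requiring this ≤ 0.00630 gives R_L ≥ R_th(1/0.00630 − 1) = 3.882 × 157.7 = 612 kΩ.

R_L(min) ≈ 612 kΩ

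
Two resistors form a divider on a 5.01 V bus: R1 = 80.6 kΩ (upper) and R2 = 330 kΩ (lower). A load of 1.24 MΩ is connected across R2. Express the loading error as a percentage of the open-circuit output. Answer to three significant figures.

The divider's output (Thévenin) resistance is R1‖R2 = 64.78 kΩ.
Fractional drop under load = R_th/(R_th + R_L) = 64.78 / (64.78 + 1240) = 0.04965.
So the output falls by 4.96 %.

4.96 %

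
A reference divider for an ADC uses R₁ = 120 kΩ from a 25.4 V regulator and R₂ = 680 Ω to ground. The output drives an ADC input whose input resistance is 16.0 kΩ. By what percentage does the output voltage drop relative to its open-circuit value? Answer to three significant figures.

4.05 %

The divider's output (Thévenin) resistance is R₁‖R₂ = 676.2 Ω.
Fractional drop under load = R_th/(R_th + R_L) = 676.2 / (676.2 + 16000) = 0.04055.
So the output falls by 4.05 %.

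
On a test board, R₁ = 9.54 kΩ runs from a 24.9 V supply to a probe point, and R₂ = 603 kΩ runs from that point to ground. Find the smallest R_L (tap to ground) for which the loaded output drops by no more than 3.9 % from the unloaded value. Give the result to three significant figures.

Output resistance R_th = R₁‖R₂ = (9.54 × 603)/612.5 = 9.391 kΩ.
The fractional drop is R_th/(R_th + R_L); requiring this ≤ 0.0390 gives R_L ≥ R_th(1/0.0390 − 1) = 9.391 × 24.64 = 231 kΩ.

R_L(min) ≈ 231 kΩ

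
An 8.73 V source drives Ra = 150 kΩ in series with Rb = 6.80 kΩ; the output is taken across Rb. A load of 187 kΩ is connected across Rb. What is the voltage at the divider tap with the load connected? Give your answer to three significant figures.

V_out ≈ 0.366 V

The load sits in parallel with Rb: Rb‖R_L = (6.80 × 187) / (6.80 + 187) = 6.561 kΩ.
V_out = 8.73 × 6.561 / (150 + 6.561) = 8.73 × 6.561/156.6 = 0.366 V.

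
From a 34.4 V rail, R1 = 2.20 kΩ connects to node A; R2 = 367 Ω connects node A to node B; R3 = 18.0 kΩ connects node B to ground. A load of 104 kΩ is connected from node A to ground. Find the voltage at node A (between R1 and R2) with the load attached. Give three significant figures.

V ≈ 30.2 V

Below node A the series string R2+R3 = 18370 Ω sits in parallel with the 104000 Ω load: 15610 Ω.
V_A = 34.4 × 15610/(2200 + 15610) = 30.2 V.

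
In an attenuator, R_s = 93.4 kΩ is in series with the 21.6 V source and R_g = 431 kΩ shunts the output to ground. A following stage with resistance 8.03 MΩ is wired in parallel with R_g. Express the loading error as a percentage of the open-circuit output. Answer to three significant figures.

The divider's output (Thévenin) resistance is R_s‖R_g = 76.76 kΩ.
Fractional drop under load = R_th/(R_th + R_L) = 76.76 / (76.76 + 8030) = 0.009469.
So the output falls by 0.947 %.

0.947 %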